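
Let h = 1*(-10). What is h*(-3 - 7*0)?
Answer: 30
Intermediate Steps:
h = -10
h*(-3 - 7*0) = -10*(-3 - 7*0) = -10*(-3 + 0) = -10*(-3) = 30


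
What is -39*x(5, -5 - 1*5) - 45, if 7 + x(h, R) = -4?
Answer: 384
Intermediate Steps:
x(h, R) = -11 (x(h, R) = -7 - 4 = -11)
-39*x(5, -5 - 1*5) - 45 = -39*(-11) - 45 = 429 - 45 = 384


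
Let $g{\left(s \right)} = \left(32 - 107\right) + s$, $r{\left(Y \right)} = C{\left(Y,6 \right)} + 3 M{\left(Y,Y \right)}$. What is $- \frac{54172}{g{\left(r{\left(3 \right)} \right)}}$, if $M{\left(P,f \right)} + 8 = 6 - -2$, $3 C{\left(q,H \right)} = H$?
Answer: $\frac{54172}{73} \approx 742.08$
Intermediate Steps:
$C{\left(q,H \right)} = \frac{H}{3}$
$M{\left(P,f \right)} = 0$ ($M{\left(P,f \right)} = -8 + \left(6 - -2\right) = -8 + \left(6 + 2\right) = -8 + 8 = 0$)
$r{\left(Y \right)} = 2$ ($r{\left(Y \right)} = \frac{1}{3} \cdot 6 + 3 \cdot 0 = 2 + 0 = 2$)
$g{\left(s \right)} = -75 + s$
$- \frac{54172}{g{\left(r{\left(3 \right)} \right)}} = - \frac{54172}{-75 + 2} = - \frac{54172}{-73} = \left(-54172\right) \left(- \frac{1}{73}\right) = \frac{54172}{73}$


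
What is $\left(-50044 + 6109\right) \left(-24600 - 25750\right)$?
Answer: $2212127250$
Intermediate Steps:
$\left(-50044 + 6109\right) \left(-24600 - 25750\right) = \left(-43935\right) \left(-50350\right) = 2212127250$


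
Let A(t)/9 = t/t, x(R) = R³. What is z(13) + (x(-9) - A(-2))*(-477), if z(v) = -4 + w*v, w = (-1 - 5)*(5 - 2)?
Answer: 351788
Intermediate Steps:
A(t) = 9 (A(t) = 9*(t/t) = 9*1 = 9)
w = -18 (w = -6*3 = -18)
z(v) = -4 - 18*v
z(13) + (x(-9) - A(-2))*(-477) = (-4 - 18*13) + ((-9)³ - 1*9)*(-477) = (-4 - 234) + (-729 - 9)*(-477) = -238 - 738*(-477) = -238 + 352026 = 351788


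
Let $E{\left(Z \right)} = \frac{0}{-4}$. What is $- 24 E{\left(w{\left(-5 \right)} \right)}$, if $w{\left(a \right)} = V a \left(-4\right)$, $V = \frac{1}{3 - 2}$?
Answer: $0$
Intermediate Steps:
$V = 1$ ($V = 1^{-1} = 1$)
$w{\left(a \right)} = - 4 a$ ($w{\left(a \right)} = 1 a \left(-4\right) = a \left(-4\right) = - 4 a$)
$E{\left(Z \right)} = 0$ ($E{\left(Z \right)} = 0 \left(- \frac{1}{4}\right) = 0$)
$- 24 E{\left(w{\left(-5 \right)} \right)} = \left(-24\right) 0 = 0$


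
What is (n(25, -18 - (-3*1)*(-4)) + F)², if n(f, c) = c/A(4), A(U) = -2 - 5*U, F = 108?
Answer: 1447209/121 ≈ 11960.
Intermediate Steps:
n(f, c) = -c/22 (n(f, c) = c/(-2 - 5*4) = c/(-2 - 20) = c/(-22) = c*(-1/22) = -c/22)
(n(25, -18 - (-3*1)*(-4)) + F)² = (-(-18 - (-3*1)*(-4))/22 + 108)² = (-(-18 - (-3)*(-4))/22 + 108)² = (-(-18 - 1*12)/22 + 108)² = (-(-18 - 12)/22 + 108)² = (-1/22*(-30) + 108)² = (15/11 + 108)² = (1203/11)² = 1447209/121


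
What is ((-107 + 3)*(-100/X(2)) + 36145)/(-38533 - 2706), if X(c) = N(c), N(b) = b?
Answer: -41345/41239 ≈ -1.0026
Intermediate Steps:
X(c) = c
((-107 + 3)*(-100/X(2)) + 36145)/(-38533 - 2706) = ((-107 + 3)*(-100/2) + 36145)/(-38533 - 2706) = (-(-10400)/2 + 36145)/(-41239) = (-104*(-50) + 36145)*(-1/41239) = (5200 + 36145)*(-1/41239) = 41345*(-1/41239) = -41345/41239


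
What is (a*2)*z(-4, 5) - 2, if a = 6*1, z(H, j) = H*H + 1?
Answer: 202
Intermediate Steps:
z(H, j) = 1 + H² (z(H, j) = H² + 1 = 1 + H²)
a = 6
(a*2)*z(-4, 5) - 2 = (6*2)*(1 + (-4)²) - 2 = 12*(1 + 16) - 2 = 12*17 - 2 = 204 - 2 = 202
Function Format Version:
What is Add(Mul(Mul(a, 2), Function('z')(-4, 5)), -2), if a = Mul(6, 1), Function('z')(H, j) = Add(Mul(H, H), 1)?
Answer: 202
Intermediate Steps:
Function('z')(H, j) = Add(1, Pow(H, 2)) (Function('z')(H, j) = Add(Pow(H, 2), 1) = Add(1, Pow(H, 2)))
a = 6
Add(Mul(Mul(a, 2), Function('z')(-4, 5)), -2) = Add(Mul(Mul(6, 2), Add(1, Pow(-4, 2))), -2) = Add(Mul(12, Add(1, 16)), -2) = Add(Mul(12, 17), -2) = Add(204, -2) = 202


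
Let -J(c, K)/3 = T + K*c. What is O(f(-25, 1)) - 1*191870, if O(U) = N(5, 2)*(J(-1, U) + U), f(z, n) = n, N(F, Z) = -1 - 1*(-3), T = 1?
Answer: -191868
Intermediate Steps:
J(c, K) = -3 - 3*K*c (J(c, K) = -3*(1 + K*c) = -3 - 3*K*c)
N(F, Z) = 2 (N(F, Z) = -1 + 3 = 2)
O(U) = -6 + 8*U (O(U) = 2*((-3 - 3*U*(-1)) + U) = 2*((-3 + 3*U) + U) = 2*(-3 + 4*U) = -6 + 8*U)
O(f(-25, 1)) - 1*191870 = (-6 + 8*1) - 1*191870 = (-6 + 8) - 191870 = 2 - 191870 = -191868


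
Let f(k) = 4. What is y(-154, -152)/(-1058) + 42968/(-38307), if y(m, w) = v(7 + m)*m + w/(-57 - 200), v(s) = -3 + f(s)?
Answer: -5086482613/5207951571 ≈ -0.97668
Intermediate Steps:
v(s) = 1 (v(s) = -3 + 4 = 1)
y(m, w) = m - w/257 (y(m, w) = 1*m + w/(-57 - 200) = m + w/(-257) = m - w/257)
y(-154, -152)/(-1058) + 42968/(-38307) = (-154 - 1/257*(-152))/(-1058) + 42968/(-38307) = (-154 + 152/257)*(-1/1058) + 42968*(-1/38307) = -39426/257*(-1/1058) - 42968/38307 = 19713/135953 - 42968/38307 = -5086482613/5207951571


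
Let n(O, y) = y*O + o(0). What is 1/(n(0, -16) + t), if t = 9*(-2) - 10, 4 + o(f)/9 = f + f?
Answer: -1/64 ≈ -0.015625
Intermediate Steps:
o(f) = -36 + 18*f (o(f) = -36 + 9*(f + f) = -36 + 9*(2*f) = -36 + 18*f)
n(O, y) = -36 + O*y (n(O, y) = y*O + (-36 + 18*0) = O*y + (-36 + 0) = O*y - 36 = -36 + O*y)
t = -28 (t = -18 - 10 = -28)
1/(n(0, -16) + t) = 1/((-36 + 0*(-16)) - 28) = 1/((-36 + 0) - 28) = 1/(-36 - 28) = 1/(-64) = -1/64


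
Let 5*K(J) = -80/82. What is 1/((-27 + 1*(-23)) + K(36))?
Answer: -41/2058 ≈ -0.019922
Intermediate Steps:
K(J) = -8/41 (K(J) = (-80/82)/5 = (-80*1/82)/5 = (1/5)*(-40/41) = -8/41)
1/((-27 + 1*(-23)) + K(36)) = 1/((-27 + 1*(-23)) - 8/41) = 1/((-27 - 23) - 8/41) = 1/(-50 - 8/41) = 1/(-2058/41) = -41/2058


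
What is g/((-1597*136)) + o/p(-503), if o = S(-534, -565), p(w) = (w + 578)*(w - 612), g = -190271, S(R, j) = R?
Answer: 5342464301/6054227000 ≈ 0.88244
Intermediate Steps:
p(w) = (-612 + w)*(578 + w) (p(w) = (578 + w)*(-612 + w) = (-612 + w)*(578 + w))
o = -534
g/((-1597*136)) + o/p(-503) = -190271/((-1597*136)) - 534/(-353736 + (-503)² - 34*(-503)) = -190271/(-217192) - 534/(-353736 + 253009 + 17102) = -190271*(-1/217192) - 534/(-83625) = 190271/217192 - 534*(-1/83625) = 190271/217192 + 178/27875 = 5342464301/6054227000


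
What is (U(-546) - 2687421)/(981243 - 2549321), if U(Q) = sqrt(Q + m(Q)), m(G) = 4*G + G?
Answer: 2687421/1568078 - 3*I*sqrt(91)/784039 ≈ 1.7138 - 3.6501e-5*I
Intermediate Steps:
m(G) = 5*G
U(Q) = sqrt(6)*sqrt(Q) (U(Q) = sqrt(Q + 5*Q) = sqrt(6*Q) = sqrt(6)*sqrt(Q))
(U(-546) - 2687421)/(981243 - 2549321) = (sqrt(6)*sqrt(-546) - 2687421)/(981243 - 2549321) = (sqrt(6)*(I*sqrt(546)) - 2687421)/(-1568078) = (6*I*sqrt(91) - 2687421)*(-1/1568078) = (-2687421 + 6*I*sqrt(91))*(-1/1568078) = 2687421/1568078 - 3*I*sqrt(91)/784039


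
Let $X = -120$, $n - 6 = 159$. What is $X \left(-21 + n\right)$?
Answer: $-17280$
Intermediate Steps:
$n = 165$ ($n = 6 + 159 = 165$)
$X \left(-21 + n\right) = - 120 \left(-21 + 165\right) = \left(-120\right) 144 = -17280$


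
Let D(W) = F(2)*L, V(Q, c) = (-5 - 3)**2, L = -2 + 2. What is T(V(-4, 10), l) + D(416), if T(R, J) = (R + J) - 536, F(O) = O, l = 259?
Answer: -213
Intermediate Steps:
L = 0
V(Q, c) = 64 (V(Q, c) = (-8)**2 = 64)
D(W) = 0 (D(W) = 2*0 = 0)
T(R, J) = -536 + J + R (T(R, J) = (J + R) - 536 = -536 + J + R)
T(V(-4, 10), l) + D(416) = (-536 + 259 + 64) + 0 = -213 + 0 = -213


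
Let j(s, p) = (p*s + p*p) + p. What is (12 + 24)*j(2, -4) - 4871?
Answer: -4727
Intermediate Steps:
j(s, p) = p + p² + p*s (j(s, p) = (p*s + p²) + p = (p² + p*s) + p = p + p² + p*s)
(12 + 24)*j(2, -4) - 4871 = (12 + 24)*(-4*(1 - 4 + 2)) - 4871 = 36*(-4*(-1)) - 4871 = 36*4 - 4871 = 144 - 4871 = -4727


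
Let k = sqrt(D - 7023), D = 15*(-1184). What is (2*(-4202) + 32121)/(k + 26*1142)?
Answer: 704205164/881639647 - 23717*I*sqrt(24783)/881639647 ≈ 0.79875 - 0.0042349*I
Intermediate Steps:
D = -17760
k = I*sqrt(24783) (k = sqrt(-17760 - 7023) = sqrt(-24783) = I*sqrt(24783) ≈ 157.43*I)
(2*(-4202) + 32121)/(k + 26*1142) = (2*(-4202) + 32121)/(I*sqrt(24783) + 26*1142) = (-8404 + 32121)/(I*sqrt(24783) + 29692) = 23717/(29692 + I*sqrt(24783))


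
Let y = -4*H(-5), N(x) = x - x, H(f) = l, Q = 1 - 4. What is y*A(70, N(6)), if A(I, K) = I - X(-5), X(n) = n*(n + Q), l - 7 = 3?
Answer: -1200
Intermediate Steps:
l = 10 (l = 7 + 3 = 10)
Q = -3
H(f) = 10
X(n) = n*(-3 + n) (X(n) = n*(n - 3) = n*(-3 + n))
N(x) = 0
A(I, K) = -40 + I (A(I, K) = I - (-5)*(-3 - 5) = I - (-5)*(-8) = I - 1*40 = I - 40 = -40 + I)
y = -40 (y = -4*10 = -40)
y*A(70, N(6)) = -40*(-40 + 70) = -40*30 = -1200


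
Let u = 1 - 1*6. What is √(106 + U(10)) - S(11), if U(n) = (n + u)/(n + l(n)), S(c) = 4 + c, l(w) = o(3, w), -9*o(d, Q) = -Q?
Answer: -15 + √10645/10 ≈ -4.6825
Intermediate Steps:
o(d, Q) = Q/9 (o(d, Q) = -(-1)*Q/9 = Q/9)
l(w) = w/9
u = -5 (u = 1 - 6 = -5)
U(n) = 9*(-5 + n)/(10*n) (U(n) = (n - 5)/(n + n/9) = (-5 + n)/((10*n/9)) = (-5 + n)*(9/(10*n)) = 9*(-5 + n)/(10*n))
√(106 + U(10)) - S(11) = √(106 + (9/10)*(-5 + 10)/10) - (4 + 11) = √(106 + (9/10)*(⅒)*5) - 1*15 = √(106 + 9/20) - 15 = √(2129/20) - 15 = √10645/10 - 15 = -15 + √10645/10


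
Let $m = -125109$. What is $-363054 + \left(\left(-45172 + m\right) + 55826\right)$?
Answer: $-477509$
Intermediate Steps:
$-363054 + \left(\left(-45172 + m\right) + 55826\right) = -363054 + \left(\left(-45172 - 125109\right) + 55826\right) = -363054 + \left(-170281 + 55826\right) = -363054 - 114455 = -477509$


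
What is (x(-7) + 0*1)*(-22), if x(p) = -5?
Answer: 110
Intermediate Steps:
(x(-7) + 0*1)*(-22) = (-5 + 0*1)*(-22) = (-5 + 0)*(-22) = -5*(-22) = 110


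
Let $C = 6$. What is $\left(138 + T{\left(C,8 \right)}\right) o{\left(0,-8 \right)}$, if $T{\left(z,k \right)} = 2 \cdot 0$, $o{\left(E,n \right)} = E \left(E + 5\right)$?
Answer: $0$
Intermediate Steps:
$o{\left(E,n \right)} = E \left(5 + E\right)$
$T{\left(z,k \right)} = 0$
$\left(138 + T{\left(C,8 \right)}\right) o{\left(0,-8 \right)} = \left(138 + 0\right) 0 \left(5 + 0\right) = 138 \cdot 0 \cdot 5 = 138 \cdot 0 = 0$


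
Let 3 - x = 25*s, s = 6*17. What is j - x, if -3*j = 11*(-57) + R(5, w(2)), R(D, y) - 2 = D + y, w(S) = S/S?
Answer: 8260/3 ≈ 2753.3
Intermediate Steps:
w(S) = 1
s = 102
x = -2547 (x = 3 - 25*102 = 3 - 1*2550 = 3 - 2550 = -2547)
R(D, y) = 2 + D + y (R(D, y) = 2 + (D + y) = 2 + D + y)
j = 619/3 (j = -(11*(-57) + (2 + 5 + 1))/3 = -(-627 + 8)/3 = -⅓*(-619) = 619/3 ≈ 206.33)
j - x = 619/3 - 1*(-2547) = 619/3 + 2547 = 8260/3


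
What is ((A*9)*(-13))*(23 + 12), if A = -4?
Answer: 16380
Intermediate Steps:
((A*9)*(-13))*(23 + 12) = (-4*9*(-13))*(23 + 12) = -36*(-13)*35 = 468*35 = 16380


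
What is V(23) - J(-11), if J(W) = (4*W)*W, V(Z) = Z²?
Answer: 45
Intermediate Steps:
J(W) = 4*W²
V(23) - J(-11) = 23² - 4*(-11)² = 529 - 4*121 = 529 - 1*484 = 529 - 484 = 45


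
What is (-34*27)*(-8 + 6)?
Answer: 1836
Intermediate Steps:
(-34*27)*(-8 + 6) = -918*(-2) = 1836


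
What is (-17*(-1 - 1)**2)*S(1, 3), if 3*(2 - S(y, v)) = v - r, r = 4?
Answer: -476/3 ≈ -158.67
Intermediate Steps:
S(y, v) = 10/3 - v/3 (S(y, v) = 2 - (v - 1*4)/3 = 2 - (v - 4)/3 = 2 - (-4 + v)/3 = 2 + (4/3 - v/3) = 10/3 - v/3)
(-17*(-1 - 1)**2)*S(1, 3) = (-17*(-1 - 1)**2)*(10/3 - 1/3*3) = (-17*(-2)**2)*(10/3 - 1) = -17*4*(7/3) = -68*7/3 = -476/3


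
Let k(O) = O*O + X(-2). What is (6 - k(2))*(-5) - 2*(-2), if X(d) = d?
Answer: -16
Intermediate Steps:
k(O) = -2 + O² (k(O) = O*O - 2 = O² - 2 = -2 + O²)
(6 - k(2))*(-5) - 2*(-2) = (6 - (-2 + 2²))*(-5) - 2*(-2) = (6 - (-2 + 4))*(-5) + 4 = (6 - 1*2)*(-5) + 4 = (6 - 2)*(-5) + 4 = 4*(-5) + 4 = -20 + 4 = -16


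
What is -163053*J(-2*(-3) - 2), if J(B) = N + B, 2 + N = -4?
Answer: 326106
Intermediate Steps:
N = -6 (N = -2 - 4 = -6)
J(B) = -6 + B
-163053*J(-2*(-3) - 2) = -163053*(-6 + (-2*(-3) - 2)) = -163053*(-6 + (6 - 2)) = -163053*(-6 + 4) = -163053*(-2) = 326106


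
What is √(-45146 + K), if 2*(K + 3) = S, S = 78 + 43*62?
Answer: I*√43777 ≈ 209.23*I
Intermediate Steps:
S = 2744 (S = 78 + 2666 = 2744)
K = 1369 (K = -3 + (½)*2744 = -3 + 1372 = 1369)
√(-45146 + K) = √(-45146 + 1369) = √(-43777) = I*√43777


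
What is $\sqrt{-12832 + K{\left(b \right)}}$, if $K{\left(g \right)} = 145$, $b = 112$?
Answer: $i \sqrt{12687} \approx 112.64 i$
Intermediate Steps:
$\sqrt{-12832 + K{\left(b \right)}} = \sqrt{-12832 + 145} = \sqrt{-12687} = i \sqrt{12687}$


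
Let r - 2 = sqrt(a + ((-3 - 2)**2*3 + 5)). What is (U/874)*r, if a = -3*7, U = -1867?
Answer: -1867/437 - 1867*sqrt(59)/874 ≈ -20.680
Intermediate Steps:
a = -21
r = 2 + sqrt(59) (r = 2 + sqrt(-21 + ((-3 - 2)**2*3 + 5)) = 2 + sqrt(-21 + ((-5)**2*3 + 5)) = 2 + sqrt(-21 + (25*3 + 5)) = 2 + sqrt(-21 + (75 + 5)) = 2 + sqrt(-21 + 80) = 2 + sqrt(59) ≈ 9.6812)
(U/874)*r = (-1867/874)*(2 + sqrt(59)) = (-1867*1/874)*(2 + sqrt(59)) = -1867*(2 + sqrt(59))/874 = -1867/437 - 1867*sqrt(59)/874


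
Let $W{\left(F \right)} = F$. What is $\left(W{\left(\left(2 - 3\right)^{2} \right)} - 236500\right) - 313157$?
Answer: $-549656$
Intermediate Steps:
$\left(W{\left(\left(2 - 3\right)^{2} \right)} - 236500\right) - 313157 = \left(\left(2 - 3\right)^{2} - 236500\right) - 313157 = \left(\left(-1\right)^{2} - 236500\right) - 313157 = \left(1 - 236500\right) - 313157 = -236499 - 313157 = -549656$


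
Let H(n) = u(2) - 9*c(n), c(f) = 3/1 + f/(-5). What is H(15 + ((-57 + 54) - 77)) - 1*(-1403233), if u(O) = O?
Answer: 1403091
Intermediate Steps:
c(f) = 3 - f/5 (c(f) = 3*1 + f*(-⅕) = 3 - f/5)
H(n) = -25 + 9*n/5 (H(n) = 2 - 9*(3 - n/5) = 2 + (-27 + 9*n/5) = -25 + 9*n/5)
H(15 + ((-57 + 54) - 77)) - 1*(-1403233) = (-25 + 9*(15 + ((-57 + 54) - 77))/5) - 1*(-1403233) = (-25 + 9*(15 + (-3 - 77))/5) + 1403233 = (-25 + 9*(15 - 80)/5) + 1403233 = (-25 + (9/5)*(-65)) + 1403233 = (-25 - 117) + 1403233 = -142 + 1403233 = 1403091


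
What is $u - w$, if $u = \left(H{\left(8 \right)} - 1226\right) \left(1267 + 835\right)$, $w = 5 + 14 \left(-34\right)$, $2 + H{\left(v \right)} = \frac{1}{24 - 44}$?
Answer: $- \frac{25808901}{10} \approx -2.5809 \cdot 10^{6}$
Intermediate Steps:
$H{\left(v \right)} = - \frac{41}{20}$ ($H{\left(v \right)} = -2 + \frac{1}{24 - 44} = -2 + \frac{1}{-20} = -2 - \frac{1}{20} = - \frac{41}{20}$)
$w = -471$ ($w = 5 - 476 = -471$)
$u = - \frac{25813611}{10}$ ($u = \left(- \frac{41}{20} - 1226\right) \left(1267 + 835\right) = \left(- \frac{24561}{20}\right) 2102 = - \frac{25813611}{10} \approx -2.5814 \cdot 10^{6}$)
$u - w = - \frac{25813611}{10} - -471 = - \frac{25813611}{10} + 471 = - \frac{25808901}{10}$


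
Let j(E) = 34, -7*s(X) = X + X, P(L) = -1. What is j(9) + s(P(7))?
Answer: 240/7 ≈ 34.286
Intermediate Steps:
s(X) = -2*X/7 (s(X) = -(X + X)/7 = -2*X/7)
j(9) + s(P(7)) = 34 - 2/7*(-1) = 34 + 2/7 = 240/7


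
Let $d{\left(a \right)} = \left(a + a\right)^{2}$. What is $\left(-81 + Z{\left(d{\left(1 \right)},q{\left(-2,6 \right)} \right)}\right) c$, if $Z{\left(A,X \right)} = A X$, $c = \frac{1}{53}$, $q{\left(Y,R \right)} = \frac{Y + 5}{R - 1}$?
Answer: $- \frac{393}{265} \approx -1.483$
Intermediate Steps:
$d{\left(a \right)} = 4 a^{2}$ ($d{\left(a \right)} = \left(2 a\right)^{2} = 4 a^{2}$)
$q{\left(Y,R \right)} = \frac{5 + Y}{-1 + R}$
$c = \frac{1}{53} \approx 0.018868$
$\left(-81 + Z{\left(d{\left(1 \right)},q{\left(-2,6 \right)} \right)}\right) c = \left(-81 + 4 \cdot 1^{2} \frac{5 - 2}{-1 + 6}\right) \frac{1}{53} = \left(-81 + 4 \cdot 1 \cdot \frac{1}{5} \cdot 3\right) \frac{1}{53} = \left(-81 + 4 \cdot \frac{1}{5} \cdot 3\right) \frac{1}{53} = \left(-81 + 4 \cdot \frac{3}{5}\right) \frac{1}{53} = \left(-81 + \frac{12}{5}\right) \frac{1}{53} = \left(- \frac{393}{5}\right) \frac{1}{53} = - \frac{393}{265}$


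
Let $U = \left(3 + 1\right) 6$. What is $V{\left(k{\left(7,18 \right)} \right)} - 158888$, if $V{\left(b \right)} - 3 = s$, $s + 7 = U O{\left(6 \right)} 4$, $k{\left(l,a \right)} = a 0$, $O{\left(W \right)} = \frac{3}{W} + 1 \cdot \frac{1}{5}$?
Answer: $- \frac{794124}{5} \approx -1.5882 \cdot 10^{5}$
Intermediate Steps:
$O{\left(W \right)} = \frac{1}{5} + \frac{3}{W}$ ($O{\left(W \right)} = \frac{3}{W} + 1 \cdot \frac{1}{5} = \frac{3}{W} + \frac{1}{5} = \frac{1}{5} + \frac{3}{W}$)
$U = 24$ ($U = 4 \cdot 6 = 24$)
$k{\left(l,a \right)} = 0$
$s = \frac{301}{5}$ ($s = -7 + 24 \frac{15 + 6}{5 \cdot 6} \cdot 4 = -7 + 24 \cdot \frac{1}{5} \cdot \frac{1}{6} \cdot 21 \cdot 4 = -7 + 24 \cdot \frac{7}{10} \cdot 4 = -7 + \frac{84}{5} \cdot 4 = -7 + \frac{336}{5} = \frac{301}{5} \approx 60.2$)
$V{\left(b \right)} = \frac{316}{5}$ ($V{\left(b \right)} = 3 + \frac{301}{5} = \frac{316}{5}$)
$V{\left(k{\left(7,18 \right)} \right)} - 158888 = \frac{316}{5} - 158888 = - \frac{794124}{5}$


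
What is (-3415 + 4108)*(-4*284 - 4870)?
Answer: -4162158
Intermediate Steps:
(-3415 + 4108)*(-4*284 - 4870) = 693*(-1136 - 4870) = 693*(-6006) = -4162158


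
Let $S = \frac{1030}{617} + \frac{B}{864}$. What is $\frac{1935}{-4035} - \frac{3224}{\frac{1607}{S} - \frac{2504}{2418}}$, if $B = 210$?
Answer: $- \frac{50099618482659}{11594354491909} \approx -4.321$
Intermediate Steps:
$S = \frac{169915}{88848}$ ($S = \frac{1030}{617} + \frac{210}{864} = 1030 \cdot \frac{1}{617} + 210 \cdot \frac{1}{864} = \frac{1030}{617} + \frac{35}{144} = \frac{169915}{88848} \approx 1.9124$)
$\frac{1935}{-4035} - \frac{3224}{\frac{1607}{S} - \frac{2504}{2418}} = \frac{1935}{-4035} - \frac{3224}{\frac{1607}{\frac{169915}{88848}} - \frac{2504}{2418}} = 1935 \left(- \frac{1}{4035}\right) - \frac{3224}{1607 \cdot \frac{88848}{169915} - \frac{1252}{1209}} = - \frac{129}{269} - \frac{3224}{\frac{142778736}{169915} - \frac{1252}{1209}} = - \frac{129}{269} - \frac{3224}{\frac{172406758244}{205427235}} = - \frac{129}{269} - \frac{165574351410}{43101689561} = - \frac{50099618482659}{11594354491909}$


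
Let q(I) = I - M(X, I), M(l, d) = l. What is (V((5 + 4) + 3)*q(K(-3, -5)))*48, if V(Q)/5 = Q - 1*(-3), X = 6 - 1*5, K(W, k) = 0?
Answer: -3600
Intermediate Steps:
X = 1 (X = 6 - 5 = 1)
q(I) = -1 + I (q(I) = I - 1*1 = I - 1 = -1 + I)
V(Q) = 15 + 5*Q (V(Q) = 5*(Q - 1*(-3)) = 5*(Q + 3) = 5*(3 + Q) = 15 + 5*Q)
(V((5 + 4) + 3)*q(K(-3, -5)))*48 = ((15 + 5*((5 + 4) + 3))*(-1 + 0))*48 = ((15 + 5*(9 + 3))*(-1))*48 = ((15 + 5*12)*(-1))*48 = ((15 + 60)*(-1))*48 = (75*(-1))*48 = -75*48 = -3600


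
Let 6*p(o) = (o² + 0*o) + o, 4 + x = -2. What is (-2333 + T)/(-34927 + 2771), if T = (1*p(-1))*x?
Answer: 2333/32156 ≈ 0.072553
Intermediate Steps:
x = -6 (x = -4 - 2 = -6)
p(o) = o/6 + o²/6 (p(o) = ((o² + 0*o) + o)/6 = ((o² + 0) + o)/6 = (o² + o)/6 = (o + o²)/6 = o/6 + o²/6)
T = 0 (T = (1*((⅙)*(-1)*(1 - 1)))*(-6) = (1*((⅙)*(-1)*0))*(-6) = (1*0)*(-6) = 0*(-6) = 0)
(-2333 + T)/(-34927 + 2771) = (-2333 + 0)/(-34927 + 2771) = -2333/(-32156) = -2333*(-1/32156) = 2333/32156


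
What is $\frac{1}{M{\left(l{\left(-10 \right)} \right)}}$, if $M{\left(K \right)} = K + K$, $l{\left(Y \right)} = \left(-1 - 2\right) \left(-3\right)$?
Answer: $\frac{1}{18} \approx 0.055556$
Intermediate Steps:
$l{\left(Y \right)} = 9$ ($l{\left(Y \right)} = \left(-3\right) \left(-3\right) = 9$)
$M{\left(K \right)} = 2 K$
$\frac{1}{M{\left(l{\left(-10 \right)} \right)}} = \frac{1}{2 \cdot 9} = \frac{1}{18}$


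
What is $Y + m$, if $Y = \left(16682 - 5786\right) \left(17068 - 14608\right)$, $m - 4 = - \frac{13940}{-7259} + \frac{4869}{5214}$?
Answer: $\frac{19892069130845}{742126} \approx 2.6804 \cdot 10^{7}$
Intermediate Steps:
$m = \frac{5086685}{742126}$ ($m = 4 + \left(- \frac{13940}{-7259} + \frac{4869}{5214}\right) = 4 + \left(\left(-13940\right) \left(- \frac{1}{7259}\right) + 4869 \cdot \frac{1}{5214}\right) = 4 + \left(\frac{820}{427} + \frac{1623}{1738}\right) = 4 + \frac{2118181}{742126} = \frac{5086685}{742126} \approx 6.8542$)
$Y = 26804160$ ($Y = 10896 \cdot 2460 = 26804160$)
$Y + m = 26804160 + \frac{5086685}{742126} = \frac{19892069130845}{742126}$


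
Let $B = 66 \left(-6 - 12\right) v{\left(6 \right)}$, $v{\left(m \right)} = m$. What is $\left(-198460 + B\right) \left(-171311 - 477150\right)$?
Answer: $133315800068$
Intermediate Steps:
$B = -7128$ ($B = 66 \left(-6 - 12\right) 6 = 66 \left(-18\right) 6 = \left(-1188\right) 6 = -7128$)
$\left(-198460 + B\right) \left(-171311 - 477150\right) = \left(-198460 - 7128\right) \left(-171311 - 477150\right) = \left(-205588\right) \left(-648461\right) = 133315800068$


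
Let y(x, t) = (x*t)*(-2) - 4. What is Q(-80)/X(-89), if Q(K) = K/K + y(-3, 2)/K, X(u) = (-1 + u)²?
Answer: 1/9000 ≈ 0.00011111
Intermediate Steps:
y(x, t) = -4 - 2*t*x (y(x, t) = (t*x)*(-2) - 4 = -2*t*x - 4 = -4 - 2*t*x)
Q(K) = 1 + 8/K (Q(K) = K/K + (-4 - 2*2*(-3))/K = 1 + (-4 + 12)/K = 1 + 8/K)
Q(-80)/X(-89) = ((8 - 80)/(-80))/((-1 - 89)²) = (-1/80*(-72))/((-90)²) = (9/10)/8100 = (9/10)*(1/8100) = 1/9000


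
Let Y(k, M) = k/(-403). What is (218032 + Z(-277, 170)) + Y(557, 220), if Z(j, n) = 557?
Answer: 88090810/403 ≈ 2.1859e+5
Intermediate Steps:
Y(k, M) = -k/403 (Y(k, M) = k*(-1/403) = -k/403)
(218032 + Z(-277, 170)) + Y(557, 220) = (218032 + 557) - 1/403*557 = 218589 - 557/403 = 88090810/403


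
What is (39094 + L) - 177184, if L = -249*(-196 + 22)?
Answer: -94764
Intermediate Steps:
L = 43326 (L = -249*(-174) = 43326)
(39094 + L) - 177184 = (39094 + 43326) - 177184 = 82420 - 177184 = -94764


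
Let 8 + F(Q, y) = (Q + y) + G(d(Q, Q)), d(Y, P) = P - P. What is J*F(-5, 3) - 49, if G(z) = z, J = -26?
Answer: 211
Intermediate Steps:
d(Y, P) = 0
F(Q, y) = -8 + Q + y (F(Q, y) = -8 + ((Q + y) + 0) = -8 + (Q + y) = -8 + Q + y)
J*F(-5, 3) - 49 = -26*(-8 - 5 + 3) - 49 = -26*(-10) - 49 = 260 - 49 = 211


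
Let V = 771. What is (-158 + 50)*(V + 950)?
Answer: -185868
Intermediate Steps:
(-158 + 50)*(V + 950) = (-158 + 50)*(771 + 950) = -108*1721 = -185868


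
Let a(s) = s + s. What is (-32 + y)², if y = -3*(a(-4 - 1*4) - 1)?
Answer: 361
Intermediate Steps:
a(s) = 2*s
y = 51 (y = -3*(2*(-4 - 1*4) - 1) = -3*(2*(-4 - 4) - 1) = -3*(2*(-8) - 1) = -3*(-16 - 1) = -3*(-17) = 51)
(-32 + y)² = (-32 + 51)² = 19² = 361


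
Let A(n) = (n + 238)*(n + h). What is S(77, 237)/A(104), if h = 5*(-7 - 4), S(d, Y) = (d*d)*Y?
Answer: 9559/114 ≈ 83.851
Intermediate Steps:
S(d, Y) = Y*d² (S(d, Y) = d²*Y = Y*d²)
h = -55 (h = 5*(-11) = -55)
A(n) = (-55 + n)*(238 + n) (A(n) = (n + 238)*(n - 55) = (238 + n)*(-55 + n) = (-55 + n)*(238 + n))
S(77, 237)/A(104) = (237*77²)/(-13090 + 104² + 183*104) = (237*5929)/(-13090 + 10816 + 19032) = 1405173/16758 = 1405173*(1/16758) = 9559/114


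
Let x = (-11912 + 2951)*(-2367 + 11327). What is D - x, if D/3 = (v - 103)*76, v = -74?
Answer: 80250204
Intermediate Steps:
x = -80290560 (x = -8961*8960 = -80290560)
D = -40356 (D = 3*((-74 - 103)*76) = 3*(-177*76) = 3*(-13452) = -40356)
D - x = -40356 - 1*(-80290560) = -40356 + 80290560 = 80250204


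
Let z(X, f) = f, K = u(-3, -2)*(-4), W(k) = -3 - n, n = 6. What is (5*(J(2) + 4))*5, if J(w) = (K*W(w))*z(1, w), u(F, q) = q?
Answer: -3500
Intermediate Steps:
W(k) = -9 (W(k) = -3 - 1*6 = -3 - 6 = -9)
K = 8 (K = -2*(-4) = 8)
J(w) = -72*w (J(w) = (8*(-9))*w = -72*w)
(5*(J(2) + 4))*5 = (5*(-72*2 + 4))*5 = (5*(-144 + 4))*5 = (5*(-140))*5 = -700*5 = -3500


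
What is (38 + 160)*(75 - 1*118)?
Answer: -8514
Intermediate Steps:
(38 + 160)*(75 - 1*118) = 198*(75 - 118) = 198*(-43) = -8514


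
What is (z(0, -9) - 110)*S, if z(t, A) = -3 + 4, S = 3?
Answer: -327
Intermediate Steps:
z(t, A) = 1
(z(0, -9) - 110)*S = (1 - 110)*3 = -109*3 = -327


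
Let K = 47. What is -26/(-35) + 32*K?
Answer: 52666/35 ≈ 1504.7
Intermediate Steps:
-26/(-35) + 32*K = -26/(-35) + 32*47 = -26*(-1/35) + 1504 = 26/35 + 1504 = 52666/35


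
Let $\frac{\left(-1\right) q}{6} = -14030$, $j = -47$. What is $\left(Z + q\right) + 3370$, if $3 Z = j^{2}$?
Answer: $\frac{264859}{3} \approx 88286.0$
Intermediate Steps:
$q = 84180$ ($q = \left(-6\right) \left(-14030\right) = 84180$)
$Z = \frac{2209}{3}$ ($Z = \frac{\left(-47\right)^{2}}{3} = \frac{1}{3} \cdot 2209 = \frac{2209}{3} \approx 736.33$)
$\left(Z + q\right) + 3370 = \left(\frac{2209}{3} + 84180\right) + 3370 = \frac{254749}{3} + 3370 = \frac{264859}{3}$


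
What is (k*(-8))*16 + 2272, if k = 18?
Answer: -32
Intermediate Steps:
(k*(-8))*16 + 2272 = (18*(-8))*16 + 2272 = -144*16 + 2272 = -2304 + 2272 = -32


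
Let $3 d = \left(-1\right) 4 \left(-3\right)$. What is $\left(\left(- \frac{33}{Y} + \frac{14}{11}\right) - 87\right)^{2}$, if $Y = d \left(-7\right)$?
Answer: $\frac{678133681}{94864} \approx 7148.5$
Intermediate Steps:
$d = 4$ ($d = \frac{\left(-1\right) 4 \left(-3\right)}{3} = \frac{\left(-4\right) \left(-3\right)}{3} = \frac{1}{3} \cdot 12 = 4$)
$Y = -28$ ($Y = 4 \left(-7\right) = -28$)
$\left(\left(- \frac{33}{Y} + \frac{14}{11}\right) - 87\right)^{2} = \left(\left(- \frac{33}{-28} + \frac{14}{11}\right) - 87\right)^{2} = \left(\left(\left(-33\right) \left(- \frac{1}{28}\right) + 14 \cdot \frac{1}{11}\right) - 87\right)^{2} = \left(\left(\frac{33}{28} + \frac{14}{11}\right) - 87\right)^{2} = \left(\frac{755}{308} - 87\right)^{2} = \left(- \frac{26041}{308}\right)^{2} = \frac{678133681}{94864}$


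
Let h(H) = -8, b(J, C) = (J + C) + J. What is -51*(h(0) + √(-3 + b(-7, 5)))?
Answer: 408 - 102*I*√3 ≈ 408.0 - 176.67*I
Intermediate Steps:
b(J, C) = C + 2*J (b(J, C) = (C + J) + J = C + 2*J)
-51*(h(0) + √(-3 + b(-7, 5))) = -51*(-8 + √(-3 + (5 + 2*(-7)))) = -51*(-8 + √(-3 + (5 - 14))) = -51*(-8 + √(-3 - 9)) = -51*(-8 + √(-12)) = -51*(-8 + 2*I*√3) = 408 - 102*I*√3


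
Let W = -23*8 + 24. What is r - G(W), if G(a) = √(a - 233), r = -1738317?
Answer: -1738317 - I*√393 ≈ -1.7383e+6 - 19.824*I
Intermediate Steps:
W = -160 (W = -184 + 24 = -160)
G(a) = √(-233 + a)
r - G(W) = -1738317 - √(-233 - 160) = -1738317 - √(-393) = -1738317 - I*√393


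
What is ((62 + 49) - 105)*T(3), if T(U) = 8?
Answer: 48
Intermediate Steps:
((62 + 49) - 105)*T(3) = ((62 + 49) - 105)*8 = (111 - 105)*8 = 6*8 = 48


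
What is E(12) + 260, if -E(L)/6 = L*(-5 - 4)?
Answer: 908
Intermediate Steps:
E(L) = 54*L (E(L) = -6*L*(-5 - 4) = -6*L*(-9) = -(-54)*L = 54*L)
E(12) + 260 = 54*12 + 260 = 648 + 260 = 908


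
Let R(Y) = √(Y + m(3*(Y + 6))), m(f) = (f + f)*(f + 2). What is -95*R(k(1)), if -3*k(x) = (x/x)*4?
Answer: -190*√1005/3 ≈ -2007.8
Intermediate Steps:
m(f) = 2*f*(2 + f) (m(f) = (2*f)*(2 + f) = 2*f*(2 + f))
k(x) = -4/3 (k(x) = -x/x*4/3 = -4/3)
R(Y) = √(Y + 2*(18 + 3*Y)*(20 + 3*Y)) (R(Y) = √(Y + 2*(3*(Y + 6))*(2 + 3*(Y + 6))) = √(Y + 2*(3*(6 + Y))*(2 + 3*(6 + Y))) = √(Y + 2*(18 + 3*Y)*(2 + (18 + 3*Y))) = √(Y + 2*(18 + 3*Y)*(20 + 3*Y)))
-95*R(k(1)) = -95*√(720 + 18*(-4/3)² + 229*(-4/3)) = -95*√(720 + 18*(16/9) - 916/3) = -95*√(720 + 32 - 916/3) = -190*√1005/3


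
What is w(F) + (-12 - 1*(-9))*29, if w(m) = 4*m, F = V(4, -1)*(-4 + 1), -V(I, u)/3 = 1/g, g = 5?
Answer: -399/5 ≈ -79.800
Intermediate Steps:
V(I, u) = -⅗ (V(I, u) = -3/5 = -3*⅕ = -⅗)
F = 9/5 (F = -3*(-4 + 1)/5 = -⅗*(-3) = 9/5 ≈ 1.8000)
w(F) + (-12 - 1*(-9))*29 = 4*(9/5) + (-12 - 1*(-9))*29 = 36/5 + (-12 + 9)*29 = 36/5 - 3*29 = 36/5 - 87 = -399/5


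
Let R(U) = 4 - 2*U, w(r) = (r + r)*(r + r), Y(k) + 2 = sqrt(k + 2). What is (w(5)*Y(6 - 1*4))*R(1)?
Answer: 0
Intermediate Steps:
Y(k) = -2 + sqrt(2 + k) (Y(k) = -2 + sqrt(k + 2) = -2 + sqrt(2 + k))
w(r) = 4*r**2 (w(r) = (2*r)*(2*r) = 4*r**2)
(w(5)*Y(6 - 1*4))*R(1) = ((4*5**2)*(-2 + sqrt(2 + (6 - 1*4))))*(4 - 2*1) = ((4*25)*(-2 + sqrt(2 + (6 - 4))))*(4 - 2) = (100*(-2 + sqrt(2 + 2)))*2 = (100*(-2 + sqrt(4)))*2 = (100*(-2 + 2))*2 = (100*0)*2 = 0*2 = 0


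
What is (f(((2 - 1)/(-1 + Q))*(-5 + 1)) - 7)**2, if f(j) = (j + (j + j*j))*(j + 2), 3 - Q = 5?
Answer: 44521/729 ≈ 61.071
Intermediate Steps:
Q = -2 (Q = 3 - 1*5 = 3 - 5 = -2)
f(j) = (2 + j)*(j**2 + 2*j) (f(j) = (j + (j + j**2))*(2 + j) = (j**2 + 2*j)*(2 + j) = (2 + j)*(j**2 + 2*j))
(f(((2 - 1)/(-1 + Q))*(-5 + 1)) - 7)**2 = ((((2 - 1)/(-1 - 2))*(-5 + 1))*(4 + (((2 - 1)/(-1 - 2))*(-5 + 1))**2 + 4*(((2 - 1)/(-1 - 2))*(-5 + 1))) - 7)**2 = (((1/(-3))*(-4))*(4 + ((1/(-3))*(-4))**2 + 4*((1/(-3))*(-4))) - 7)**2 = (((1*(-1/3))*(-4))*(4 + ((1*(-1/3))*(-4))**2 + 4*((1*(-1/3))*(-4))) - 7)**2 = ((-1/3*(-4))*(4 + (-1/3*(-4))**2 + 4*(-1/3*(-4))) - 7)**2 = (4*(4 + (4/3)**2 + 4*(4/3))/3 - 7)**2 = (4*(4 + 16/9 + 16/3)/3 - 7)**2 = ((4/3)*(100/9) - 7)**2 = (400/27 - 7)**2 = (211/27)**2 = 44521/729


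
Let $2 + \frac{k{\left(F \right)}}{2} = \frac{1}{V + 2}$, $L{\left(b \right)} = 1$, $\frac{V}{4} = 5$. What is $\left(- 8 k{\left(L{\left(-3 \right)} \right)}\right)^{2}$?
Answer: $\frac{118336}{121} \approx 977.98$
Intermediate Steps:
$V = 20$ ($V = 4 \cdot 5 = 20$)
$k{\left(F \right)} = - \frac{43}{11}$ ($k{\left(F \right)} = -4 + \frac{2}{20 + 2} = -4 + \frac{2}{22} = -4 + 2 \cdot \frac{1}{22} = -4 + \frac{1}{11} = - \frac{43}{11}$)
$\left(- 8 k{\left(L{\left(-3 \right)} \right)}\right)^{2} = \left(\left(-8\right) \left(- \frac{43}{11}\right)\right)^{2} = \left(\frac{344}{11}\right)^{2} = \frac{118336}{121}$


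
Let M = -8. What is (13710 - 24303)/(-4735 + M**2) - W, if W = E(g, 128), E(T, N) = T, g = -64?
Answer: 34393/519 ≈ 66.268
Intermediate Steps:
W = -64
(13710 - 24303)/(-4735 + M**2) - W = (13710 - 24303)/(-4735 + (-8)**2) - 1*(-64) = -10593/(-4735 + 64) + 64 = -10593/(-4671) + 64 = -10593*(-1/4671) + 64 = 1177/519 + 64 = 34393/519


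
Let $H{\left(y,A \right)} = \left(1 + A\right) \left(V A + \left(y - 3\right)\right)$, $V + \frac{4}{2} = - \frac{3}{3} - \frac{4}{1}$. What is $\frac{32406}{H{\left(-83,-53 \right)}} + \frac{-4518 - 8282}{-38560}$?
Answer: $- \frac{1104041}{595270} \approx -1.8547$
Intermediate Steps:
$V = -7$ ($V = -2 - \left(1 + 4\right) = -2 - 5 = -7$)
$H{\left(y,A \right)} = \left(1 + A\right) \left(-3 + y - 7 A\right)$ ($H{\left(y,A \right)} = \left(1 + A\right) \left(- 7 A + \left(y - 3\right)\right) = \left(1 + A\right) \left(- 7 A + \left(-3 + y\right)\right) = \left(1 + A\right) \left(-3 + y - 7 A\right)$)
$\frac{32406}{H{\left(-83,-53 \right)}} + \frac{-4518 - 8282}{-38560} = \frac{32406}{-3 - 83 - -530 - 7 \left(-53\right)^{2} - -4399} + \frac{-4518 - 8282}{-38560} = \frac{32406}{-3 - 83 + 530 - 19663 + 4399} + \left(-4518 - 8282\right) \left(- \frac{1}{38560}\right) = \frac{32406}{-3 - 83 + 530 - 19663 + 4399} - - \frac{80}{241} = \frac{32406}{-14820} + \frac{80}{241} = 32406 \left(- \frac{1}{14820}\right) + \frac{80}{241} = - \frac{5401}{2470} + \frac{80}{241} = - \frac{1104041}{595270}$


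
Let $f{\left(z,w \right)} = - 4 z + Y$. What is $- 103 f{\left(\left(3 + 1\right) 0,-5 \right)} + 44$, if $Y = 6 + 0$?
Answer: $-574$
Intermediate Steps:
$Y = 6$
$f{\left(z,w \right)} = 6 - 4 z$ ($f{\left(z,w \right)} = - 4 z + 6 = 6 - 4 z$)
$- 103 f{\left(\left(3 + 1\right) 0,-5 \right)} + 44 = - 103 \left(6 - 4 \left(3 + 1\right) 0\right) + 44 = - 103 \left(6 - 4 \cdot 4 \cdot 0\right) + 44 = - 103 \left(6 - 0\right) + 44 = - 103 \left(6 + 0\right) + 44 = \left(-103\right) 6 + 44 = -618 + 44 = -574$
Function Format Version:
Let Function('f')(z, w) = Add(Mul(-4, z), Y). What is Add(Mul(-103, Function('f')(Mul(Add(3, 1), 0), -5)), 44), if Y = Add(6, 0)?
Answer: -574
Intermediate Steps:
Y = 6
Function('f')(z, w) = Add(6, Mul(-4, z)) (Function('f')(z, w) = Add(Mul(-4, z), 6) = Add(6, Mul(-4, z)))
Add(Mul(-103, Function('f')(Mul(Add(3, 1), 0), -5)), 44) = Add(Mul(-103, Add(6, Mul(-4, Mul(Add(3, 1), 0)))), 44) = Add(Mul(-103, Add(6, Mul(-4, Mul(4, 0)))), 44) = Add(Mul(-103, Add(6, Mul(-4, 0))), 44) = Add(Mul(-103, Add(6, 0)), 44) = Add(Mul(-103, 6), 44) = Add(-618, 44) = -574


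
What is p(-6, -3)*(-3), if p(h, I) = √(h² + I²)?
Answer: -9*√5 ≈ -20.125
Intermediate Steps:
p(h, I) = √(I² + h²)
p(-6, -3)*(-3) = √((-3)² + (-6)²)*(-3) = √(9 + 36)*(-3) = √45*(-3) = (3*√5)*(-3) = -9*√5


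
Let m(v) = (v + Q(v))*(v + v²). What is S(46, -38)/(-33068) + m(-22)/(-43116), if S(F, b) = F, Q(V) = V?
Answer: 27925957/59406662 ≈ 0.47008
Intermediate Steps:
m(v) = 2*v*(v + v²) (m(v) = (v + v)*(v + v²) = (2*v)*(v + v²) = 2*v*(v + v²))
S(46, -38)/(-33068) + m(-22)/(-43116) = 46/(-33068) + (2*(-22)²*(1 - 22))/(-43116) = 46*(-1/33068) + (2*484*(-21))*(-1/43116) = -23/16534 - 20328*(-1/43116) = -23/16534 + 1694/3593 = 27925957/59406662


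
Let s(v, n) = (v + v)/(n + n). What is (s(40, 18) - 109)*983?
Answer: -944663/9 ≈ -1.0496e+5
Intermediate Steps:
s(v, n) = v/n (s(v, n) = (2*v)/((2*n)) = (2*v)*(1/(2*n)) = v/n)
(s(40, 18) - 109)*983 = (40/18 - 109)*983 = (40*(1/18) - 109)*983 = (20/9 - 109)*983 = -961/9*983 = -944663/9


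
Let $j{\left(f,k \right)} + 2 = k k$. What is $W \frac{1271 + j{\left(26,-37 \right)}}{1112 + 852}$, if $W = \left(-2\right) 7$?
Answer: $- \frac{9233}{491} \approx -18.804$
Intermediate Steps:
$j{\left(f,k \right)} = -2 + k^{2}$ ($j{\left(f,k \right)} = -2 + k k = -2 + k^{2}$)
$W = -14$
$W \frac{1271 + j{\left(26,-37 \right)}}{1112 + 852} = - 14 \frac{1271 - \left(2 - \left(-37\right)^{2}\right)}{1112 + 852} = - 14 \frac{1271 + \left(-2 + 1369\right)}{1964} = - 14 \left(1271 + 1367\right) \frac{1}{1964} = - 14 \cdot 2638 \cdot \frac{1}{1964} = \left(-14\right) \frac{1319}{982} = - \frac{9233}{491}$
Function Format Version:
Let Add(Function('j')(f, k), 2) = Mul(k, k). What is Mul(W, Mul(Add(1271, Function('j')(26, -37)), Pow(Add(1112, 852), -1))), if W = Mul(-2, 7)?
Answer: Rational(-9233, 491) ≈ -18.804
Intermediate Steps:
Function('j')(f, k) = Add(-2, Pow(k, 2)) (Function('j')(f, k) = Add(-2, Mul(k, k)) = Add(-2, Pow(k, 2)))
W = -14
Mul(W, Mul(Add(1271, Function('j')(26, -37)), Pow(Add(1112, 852), -1))) = Mul(-14, Mul(Add(1271, Add(-2, Pow(-37, 2))), Pow(Add(1112, 852), -1))) = Mul(-14, Mul(Add(1271, Add(-2, 1369)), Pow(1964, -1))) = Mul(-14, Mul(Add(1271, 1367), Rational(1, 1964))) = Mul(-14, Mul(2638, Rational(1, 1964))) = Mul(-14, Rational(1319, 982)) = Rational(-9233, 491)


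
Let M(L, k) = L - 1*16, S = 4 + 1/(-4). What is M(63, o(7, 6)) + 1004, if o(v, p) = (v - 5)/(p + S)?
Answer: 1051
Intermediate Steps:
S = 15/4 (S = 4 - ¼ = 15/4 ≈ 3.7500)
o(v, p) = (-5 + v)/(15/4 + p) (o(v, p) = (v - 5)/(p + 15/4) = (-5 + v)/(15/4 + p))
M(L, k) = -16 + L (M(L, k) = L - 16 = -16 + L)
M(63, o(7, 6)) + 1004 = (-16 + 63) + 1004 = 47 + 1004 = 1051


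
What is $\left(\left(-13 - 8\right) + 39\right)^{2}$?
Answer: $324$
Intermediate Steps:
$\left(\left(-13 - 8\right) + 39\right)^{2} = \left(-21 + 39\right)^{2} = 18^{2} = 324$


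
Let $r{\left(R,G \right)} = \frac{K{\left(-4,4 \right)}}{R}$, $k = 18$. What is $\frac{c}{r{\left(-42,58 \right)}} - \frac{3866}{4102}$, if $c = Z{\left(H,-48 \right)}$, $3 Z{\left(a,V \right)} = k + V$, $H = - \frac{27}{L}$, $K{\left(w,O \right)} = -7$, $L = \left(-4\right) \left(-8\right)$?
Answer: $- \frac{124993}{2051} \approx -60.942$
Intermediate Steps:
$L = 32$
$H = - \frac{27}{32} \approx -0.84375$
$r{\left(R,G \right)} = - \frac{7}{R}$
$Z{\left(a,V \right)} = 6 + \frac{V}{3}$ ($Z{\left(a,V \right)} = \frac{18 + V}{3} = 6 + \frac{V}{3}$)
$c = -10$ ($c = 6 + \frac{1}{3} \left(-48\right) = 6 - 16 = -10$)
$\frac{c}{r{\left(-42,58 \right)}} - \frac{3866}{4102} = - \frac{10}{\left(-7\right) \frac{1}{-42}} - \frac{3866}{4102} = - \frac{10}{\left(-7\right) \left(- \frac{1}{42}\right)} - \frac{1933}{2051} = - 10 \frac{1}{\frac{1}{6}} - \frac{1933}{2051} = \left(-10\right) 6 - \frac{1933}{2051} = -60 - \frac{1933}{2051} = - \frac{124993}{2051}$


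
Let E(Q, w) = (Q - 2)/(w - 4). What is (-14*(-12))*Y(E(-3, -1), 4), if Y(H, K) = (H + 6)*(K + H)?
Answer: 5880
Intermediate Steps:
E(Q, w) = (-2 + Q)/(-4 + w)
Y(H, K) = (6 + H)*(H + K)
(-14*(-12))*Y(E(-3, -1), 4) = (-14*(-12))*(((-2 - 3)/(-4 - 1))**2 + 6*((-2 - 3)/(-4 - 1)) + 6*4 + ((-2 - 3)/(-4 - 1))*4) = 168*((-5/(-5))**2 + 6*(-5/(-5)) + 24 + (-5/(-5))*4) = 168*((-1/5*(-5))**2 + 6*(-1/5*(-5)) + 24 - 1/5*(-5)*4) = 168*(1**2 + 6*1 + 24 + 1*4) = 168*(1 + 6 + 24 + 4) = 168*35 = 5880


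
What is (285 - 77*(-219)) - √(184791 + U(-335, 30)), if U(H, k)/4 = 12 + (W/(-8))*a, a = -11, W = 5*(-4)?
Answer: 17148 - √184729 ≈ 16718.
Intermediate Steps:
W = -20
U(H, k) = -62 (U(H, k) = 4*(12 - 20/(-8)*(-11)) = 4*(12 - 20*(-⅛)*(-11)) = 4*(12 + (5/2)*(-11)) = 4*(12 - 55/2) = 4*(-31/2) = -62)
(285 - 77*(-219)) - √(184791 + U(-335, 30)) = (285 - 77*(-219)) - √(184791 - 62) = (285 + 16863) - √184729 = 17148 - √184729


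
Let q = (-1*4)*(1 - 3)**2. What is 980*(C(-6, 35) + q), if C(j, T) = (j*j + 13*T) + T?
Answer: 499800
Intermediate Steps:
C(j, T) = j**2 + 14*T (C(j, T) = (j**2 + 13*T) + T = j**2 + 14*T)
q = -16 (q = -4*(-2)**2 = -4*4 = -16)
980*(C(-6, 35) + q) = 980*(((-6)**2 + 14*35) - 16) = 980*((36 + 490) - 16) = 980*(526 - 16) = 980*510 = 499800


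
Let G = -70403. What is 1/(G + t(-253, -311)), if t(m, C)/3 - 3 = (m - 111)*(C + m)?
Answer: 1/545494 ≈ 1.8332e-6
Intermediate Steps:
t(m, C) = 9 + 3*(-111 + m)*(C + m) (t(m, C) = 9 + 3*((m - 111)*(C + m)) = 9 + 3*((-111 + m)*(C + m)) = 9 + 3*(-111 + m)*(C + m))
1/(G + t(-253, -311)) = 1/(-70403 + (9 - 333*(-311) - 333*(-253) + 3*(-253)² + 3*(-311)*(-253))) = 1/(-70403 + (9 + 103563 + 84249 + 3*64009 + 236049)) = 1/(-70403 + (9 + 103563 + 84249 + 192027 + 236049)) = 1/(-70403 + 615897) = 1/545494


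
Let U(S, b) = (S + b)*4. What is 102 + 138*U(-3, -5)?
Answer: -4314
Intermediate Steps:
U(S, b) = 4*S + 4*b
102 + 138*U(-3, -5) = 102 + 138*(4*(-3) + 4*(-5)) = 102 + 138*(-12 - 20) = 102 + 138*(-32) = 102 - 4416 = -4314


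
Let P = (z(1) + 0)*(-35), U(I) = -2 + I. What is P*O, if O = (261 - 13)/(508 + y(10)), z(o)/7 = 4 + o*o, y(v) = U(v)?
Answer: -75950/129 ≈ -588.76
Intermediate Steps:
y(v) = -2 + v
z(o) = 28 + 7*o**2 (z(o) = 7*(4 + o*o) = 7*(4 + o**2) = 28 + 7*o**2)
P = -1225 (P = ((28 + 7*1**2) + 0)*(-35) = ((28 + 7*1) + 0)*(-35) = ((28 + 7) + 0)*(-35) = (35 + 0)*(-35) = 35*(-35) = -1225)
O = 62/129 (O = (261 - 13)/(508 + (-2 + 10)) = 248/(508 + 8) = 248/516 = 248*(1/516) = 62/129 ≈ 0.48062)
P*O = -1225*62/129 = -75950/129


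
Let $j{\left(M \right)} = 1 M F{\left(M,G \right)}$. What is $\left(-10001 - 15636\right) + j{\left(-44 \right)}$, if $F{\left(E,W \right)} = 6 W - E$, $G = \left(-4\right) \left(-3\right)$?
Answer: $-30741$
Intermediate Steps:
$G = 12$
$F{\left(E,W \right)} = - E + 6 W$
$j{\left(M \right)} = M \left(72 - M\right)$ ($j{\left(M \right)} = 1 M \left(- M + 6 \cdot 12\right) = M \left(- M + 72\right) = M \left(72 - M\right)$)
$\left(-10001 - 15636\right) + j{\left(-44 \right)} = \left(-10001 - 15636\right) - 44 \left(72 - -44\right) = \left(-10001 - 15636\right) - 44 \left(72 + 44\right) = -25637 - 5104 = -30741$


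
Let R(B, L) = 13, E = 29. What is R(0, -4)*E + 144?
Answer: 521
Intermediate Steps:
R(0, -4)*E + 144 = 13*29 + 144 = 377 + 144 = 521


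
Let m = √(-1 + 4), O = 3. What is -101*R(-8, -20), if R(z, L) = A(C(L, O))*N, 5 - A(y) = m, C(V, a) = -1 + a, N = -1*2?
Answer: 1010 - 202*√3 ≈ 660.13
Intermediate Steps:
N = -2
m = √3 ≈ 1.7320
A(y) = 5 - √3
R(z, L) = -10 + 2*√3 (R(z, L) = (5 - √3)*(-2) = -10 + 2*√3)
-101*R(-8, -20) = -101*(-10 + 2*√3) = 1010 - 202*√3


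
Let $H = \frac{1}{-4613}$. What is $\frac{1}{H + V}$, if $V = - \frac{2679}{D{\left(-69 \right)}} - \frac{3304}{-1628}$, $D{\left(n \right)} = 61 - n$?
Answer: $- \frac{244073830}{4534507359} \approx -0.053826$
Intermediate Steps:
$H = - \frac{1}{4613} \approx -0.00021678$
$V = - \frac{982973}{52910}$ ($V = - \frac{2679}{61 - -69} - \frac{3304}{-1628} = - \frac{2679}{61 + 69} - - \frac{826}{407} = - \frac{2679}{130} + \frac{826}{407} = - \frac{982973}{52910} \approx -18.578$)
$\frac{1}{H + V} = \frac{1}{- \frac{1}{4613} - \frac{982973}{52910}} = \frac{1}{- \frac{4534507359}{244073830}} = - \frac{244073830}{4534507359}$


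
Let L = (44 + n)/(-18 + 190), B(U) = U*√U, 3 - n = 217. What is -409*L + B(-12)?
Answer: 34765/86 - 24*I*√3 ≈ 404.24 - 41.569*I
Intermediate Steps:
n = -214 (n = 3 - 1*217 = 3 - 217 = -214)
B(U) = U^(3/2)
L = -85/86 (L = (44 - 214)/(-18 + 190) = -170/172 = -170*1/172 = -85/86 ≈ -0.98837)
-409*L + B(-12) = -409*(-85/86) + (-12)^(3/2) = 34765/86 - 24*I*√3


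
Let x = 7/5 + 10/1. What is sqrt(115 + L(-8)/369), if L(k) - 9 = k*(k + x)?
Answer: 2*sqrt(10869305)/615 ≈ 10.722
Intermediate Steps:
x = 57/5 (x = 7*(1/5) + 10*1 = 7/5 + 10 = 57/5 ≈ 11.400)
L(k) = 9 + k*(57/5 + k) (L(k) = 9 + k*(k + 57/5) = 9 + k*(57/5 + k))
sqrt(115 + L(-8)/369) = sqrt(115 + (9 + (-8)**2 + (57/5)*(-8))/369) = sqrt(115 + (9 + 64 - 456/5)*(1/369)) = sqrt(115 - 91/5*1/369) = sqrt(115 - 91/1845) = sqrt(212084/1845) = 2*sqrt(10869305)/615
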